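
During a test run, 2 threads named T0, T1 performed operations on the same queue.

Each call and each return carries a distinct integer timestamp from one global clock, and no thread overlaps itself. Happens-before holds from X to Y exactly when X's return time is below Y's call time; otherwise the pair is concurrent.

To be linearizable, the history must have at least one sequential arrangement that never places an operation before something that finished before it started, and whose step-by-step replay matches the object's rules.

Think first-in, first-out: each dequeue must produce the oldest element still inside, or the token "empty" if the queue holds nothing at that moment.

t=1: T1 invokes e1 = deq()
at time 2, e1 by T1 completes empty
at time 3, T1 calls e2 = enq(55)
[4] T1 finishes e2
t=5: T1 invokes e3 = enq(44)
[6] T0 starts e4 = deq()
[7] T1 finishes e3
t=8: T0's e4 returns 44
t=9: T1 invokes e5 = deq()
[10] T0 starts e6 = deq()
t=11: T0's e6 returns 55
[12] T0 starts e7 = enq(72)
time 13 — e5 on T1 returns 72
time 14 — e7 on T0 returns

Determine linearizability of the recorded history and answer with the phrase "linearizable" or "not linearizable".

not linearizable

cut after 7 events: linearizable; cut after 8 events (e4 responds, time 8): not linearizable
checked exhaustively: 2 real-time-consistent orders of 4 completed operations, zero legal queue replays
one such order, e1, e2, e3, e4, breaks at step 4 where e4 deq() → 44 is illegal
one such order, e1, e2, e4, e3, breaks at step 3 where e4 deq() → 44 is illegal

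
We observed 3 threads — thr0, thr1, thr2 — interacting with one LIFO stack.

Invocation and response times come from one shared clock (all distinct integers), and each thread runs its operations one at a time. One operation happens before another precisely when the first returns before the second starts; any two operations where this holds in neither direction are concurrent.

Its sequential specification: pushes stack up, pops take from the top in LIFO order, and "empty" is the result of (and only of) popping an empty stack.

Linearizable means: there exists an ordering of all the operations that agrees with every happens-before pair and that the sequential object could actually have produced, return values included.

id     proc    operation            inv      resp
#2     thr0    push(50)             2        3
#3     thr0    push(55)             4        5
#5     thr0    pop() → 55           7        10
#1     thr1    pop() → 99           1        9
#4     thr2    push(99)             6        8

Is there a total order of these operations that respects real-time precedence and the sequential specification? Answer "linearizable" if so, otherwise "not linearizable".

one valid linearization: #2, #3, #4, #1, #5
after step 1 (#2 push(50)): stack <50>
after step 2 (#3 push(55)): stack <50,55>
after step 3 (#4 push(99)): stack <50,55,99>
after step 4 (#1 pop() → 99): stack <50,55>
after step 5 (#5 pop() → 55): stack <50>

linearizable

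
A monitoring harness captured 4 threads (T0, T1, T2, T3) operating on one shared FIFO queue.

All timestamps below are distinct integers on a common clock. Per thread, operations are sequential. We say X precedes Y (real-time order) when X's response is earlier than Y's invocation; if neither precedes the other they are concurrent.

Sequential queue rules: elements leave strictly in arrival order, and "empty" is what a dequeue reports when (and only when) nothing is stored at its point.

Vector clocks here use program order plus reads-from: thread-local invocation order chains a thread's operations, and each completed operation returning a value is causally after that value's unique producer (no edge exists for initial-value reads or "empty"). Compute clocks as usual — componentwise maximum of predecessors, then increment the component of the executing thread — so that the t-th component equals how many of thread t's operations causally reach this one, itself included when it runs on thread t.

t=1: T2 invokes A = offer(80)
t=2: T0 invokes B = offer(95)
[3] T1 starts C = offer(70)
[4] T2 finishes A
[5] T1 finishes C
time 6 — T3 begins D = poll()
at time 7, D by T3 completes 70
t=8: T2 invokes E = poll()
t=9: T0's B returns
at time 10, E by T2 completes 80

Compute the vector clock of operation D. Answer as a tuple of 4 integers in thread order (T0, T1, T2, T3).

(0, 1, 0, 1)

invoked at 1, A has no predecessors; its own T2 bump gives (0, 0, 1, 0)
invoked at 3, C has no predecessors; its own T1 bump gives (0, 1, 0, 0)
invoked at 2, B has no predecessors; its own T0 bump gives (1, 0, 0, 0)
VC(E, invoked at 8): max of VC(A)=(0, 0, 1, 0), then +1 on thread T2 → (0, 0, 2, 0)
VC(D, invoked at 6): max of VC(C)=(0, 1, 0, 0), then +1 on thread T3 → (0, 1, 0, 1)
target: VC(D) = (0, 1, 0, 1)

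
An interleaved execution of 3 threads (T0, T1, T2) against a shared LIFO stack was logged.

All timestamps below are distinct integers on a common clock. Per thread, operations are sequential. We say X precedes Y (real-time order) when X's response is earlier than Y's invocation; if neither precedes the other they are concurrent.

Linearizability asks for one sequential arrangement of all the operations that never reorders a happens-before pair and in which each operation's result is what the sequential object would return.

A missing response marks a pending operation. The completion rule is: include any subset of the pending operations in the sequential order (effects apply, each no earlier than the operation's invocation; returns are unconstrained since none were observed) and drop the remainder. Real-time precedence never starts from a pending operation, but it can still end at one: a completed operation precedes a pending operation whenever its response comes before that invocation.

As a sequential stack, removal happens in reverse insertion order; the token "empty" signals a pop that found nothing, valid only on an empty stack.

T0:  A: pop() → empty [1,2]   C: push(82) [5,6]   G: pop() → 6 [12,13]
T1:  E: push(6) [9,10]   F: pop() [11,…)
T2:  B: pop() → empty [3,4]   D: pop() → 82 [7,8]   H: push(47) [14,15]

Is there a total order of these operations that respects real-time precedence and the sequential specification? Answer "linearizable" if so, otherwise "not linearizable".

linearizable

one valid linearization: A, B, C, D, E, G, F, H
after step 1 (A pop() → empty): stack <>
after step 2 (B pop() → empty): stack <>
after step 3 (C push(82)): stack <82>
after step 4 (D pop() → 82): stack <>
after step 5 (E push(6)): stack <6>
after step 6 (G pop() → 6): stack <>
after step 7 (F pop() (pending, included)): stack <>
after step 8 (H push(47)): stack <47>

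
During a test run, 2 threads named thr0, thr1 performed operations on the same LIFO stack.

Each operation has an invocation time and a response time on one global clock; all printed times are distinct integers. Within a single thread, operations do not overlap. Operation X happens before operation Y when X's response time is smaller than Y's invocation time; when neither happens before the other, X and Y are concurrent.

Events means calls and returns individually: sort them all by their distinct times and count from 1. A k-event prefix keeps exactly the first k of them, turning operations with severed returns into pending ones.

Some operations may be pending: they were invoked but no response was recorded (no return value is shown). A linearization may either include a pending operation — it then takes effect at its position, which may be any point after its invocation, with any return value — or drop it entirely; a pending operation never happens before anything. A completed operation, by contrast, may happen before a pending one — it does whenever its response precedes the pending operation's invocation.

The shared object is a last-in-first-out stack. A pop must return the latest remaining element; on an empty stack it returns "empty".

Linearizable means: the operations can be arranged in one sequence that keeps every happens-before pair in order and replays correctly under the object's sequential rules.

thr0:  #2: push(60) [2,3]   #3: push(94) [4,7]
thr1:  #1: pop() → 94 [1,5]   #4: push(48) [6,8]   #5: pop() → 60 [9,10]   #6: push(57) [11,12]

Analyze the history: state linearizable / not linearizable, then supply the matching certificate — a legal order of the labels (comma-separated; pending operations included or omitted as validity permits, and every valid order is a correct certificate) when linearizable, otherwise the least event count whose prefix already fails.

not linearizable — minimal violating prefix: 10 events

prefix check: 1..9 passes, 1..10 fails once #5's time-10 response joins
5 orders of the 5 completed LIFO stack ops respect real time; none is legal
one such order, #1, #2, #3, #4, #5, breaks at step 1 where #1 pop() → 94 is illegal
one such order, #1, #2, #4, #3, #5, breaks at step 1 where #1 pop() → 94 is illegal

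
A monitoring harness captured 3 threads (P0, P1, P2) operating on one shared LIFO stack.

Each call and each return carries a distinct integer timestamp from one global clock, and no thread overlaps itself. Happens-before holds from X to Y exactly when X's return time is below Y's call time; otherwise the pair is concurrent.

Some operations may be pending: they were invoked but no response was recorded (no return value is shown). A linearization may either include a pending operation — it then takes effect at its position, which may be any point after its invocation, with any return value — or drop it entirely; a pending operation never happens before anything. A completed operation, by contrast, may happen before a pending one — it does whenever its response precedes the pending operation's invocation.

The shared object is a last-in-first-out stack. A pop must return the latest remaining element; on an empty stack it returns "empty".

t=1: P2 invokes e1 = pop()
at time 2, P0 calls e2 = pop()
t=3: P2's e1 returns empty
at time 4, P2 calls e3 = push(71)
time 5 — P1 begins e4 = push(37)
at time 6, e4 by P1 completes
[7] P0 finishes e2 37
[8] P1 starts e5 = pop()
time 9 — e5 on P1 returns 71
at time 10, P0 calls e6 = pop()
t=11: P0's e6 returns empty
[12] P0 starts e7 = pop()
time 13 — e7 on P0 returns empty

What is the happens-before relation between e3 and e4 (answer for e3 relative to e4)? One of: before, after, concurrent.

concurrent

e3 spans [4,…), e4 spans [5,6]
the intervals overlap in both directions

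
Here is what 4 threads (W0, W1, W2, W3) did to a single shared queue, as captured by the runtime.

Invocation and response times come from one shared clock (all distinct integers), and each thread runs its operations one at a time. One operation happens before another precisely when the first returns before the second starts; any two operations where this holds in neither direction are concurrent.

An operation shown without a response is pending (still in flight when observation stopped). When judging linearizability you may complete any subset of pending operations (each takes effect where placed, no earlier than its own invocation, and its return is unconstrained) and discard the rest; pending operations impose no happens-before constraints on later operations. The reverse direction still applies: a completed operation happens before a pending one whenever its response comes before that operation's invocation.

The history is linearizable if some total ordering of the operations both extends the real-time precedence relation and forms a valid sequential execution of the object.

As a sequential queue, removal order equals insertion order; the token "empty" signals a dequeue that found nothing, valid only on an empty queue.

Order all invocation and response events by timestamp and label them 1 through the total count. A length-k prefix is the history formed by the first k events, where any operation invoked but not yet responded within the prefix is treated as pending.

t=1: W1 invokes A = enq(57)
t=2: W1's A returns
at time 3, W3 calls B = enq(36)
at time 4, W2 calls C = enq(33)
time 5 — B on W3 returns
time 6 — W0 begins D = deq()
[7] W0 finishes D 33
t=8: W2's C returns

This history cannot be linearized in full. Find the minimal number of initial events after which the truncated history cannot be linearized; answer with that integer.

events 1..6 are still linearizable — one witness is A, B:
1. A enq(57), leaving queue <57>
2. B enq(36), leaving queue <57,36>
event 7 — D's response, time 7 — after it, nothing linearizes
completion choices over the 1 pending operation (C) were checked; none helps
sample order A, B, D (pending dropped) stalls at step 3 — D deq() → 33 has no legal effect

7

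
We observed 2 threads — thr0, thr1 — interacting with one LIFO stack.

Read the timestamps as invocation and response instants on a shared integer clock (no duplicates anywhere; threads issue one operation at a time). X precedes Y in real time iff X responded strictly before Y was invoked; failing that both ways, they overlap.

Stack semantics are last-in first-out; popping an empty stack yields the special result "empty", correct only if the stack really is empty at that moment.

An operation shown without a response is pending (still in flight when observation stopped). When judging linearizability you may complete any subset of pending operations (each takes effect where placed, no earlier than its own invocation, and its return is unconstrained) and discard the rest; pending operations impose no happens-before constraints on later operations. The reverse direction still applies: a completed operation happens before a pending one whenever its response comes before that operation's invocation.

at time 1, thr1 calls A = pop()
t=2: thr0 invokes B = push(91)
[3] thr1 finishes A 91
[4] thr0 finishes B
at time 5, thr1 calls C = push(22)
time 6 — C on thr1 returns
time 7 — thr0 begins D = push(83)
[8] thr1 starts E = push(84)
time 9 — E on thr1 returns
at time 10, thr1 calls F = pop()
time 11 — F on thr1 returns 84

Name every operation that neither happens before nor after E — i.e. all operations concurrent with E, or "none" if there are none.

E runs from 8 to 9; window-overlapping ops are concurrent
A [1,3]: before
B [2,4]: before
C [5,6]: before
D [7,…): concurrent
F [10,11]: after

D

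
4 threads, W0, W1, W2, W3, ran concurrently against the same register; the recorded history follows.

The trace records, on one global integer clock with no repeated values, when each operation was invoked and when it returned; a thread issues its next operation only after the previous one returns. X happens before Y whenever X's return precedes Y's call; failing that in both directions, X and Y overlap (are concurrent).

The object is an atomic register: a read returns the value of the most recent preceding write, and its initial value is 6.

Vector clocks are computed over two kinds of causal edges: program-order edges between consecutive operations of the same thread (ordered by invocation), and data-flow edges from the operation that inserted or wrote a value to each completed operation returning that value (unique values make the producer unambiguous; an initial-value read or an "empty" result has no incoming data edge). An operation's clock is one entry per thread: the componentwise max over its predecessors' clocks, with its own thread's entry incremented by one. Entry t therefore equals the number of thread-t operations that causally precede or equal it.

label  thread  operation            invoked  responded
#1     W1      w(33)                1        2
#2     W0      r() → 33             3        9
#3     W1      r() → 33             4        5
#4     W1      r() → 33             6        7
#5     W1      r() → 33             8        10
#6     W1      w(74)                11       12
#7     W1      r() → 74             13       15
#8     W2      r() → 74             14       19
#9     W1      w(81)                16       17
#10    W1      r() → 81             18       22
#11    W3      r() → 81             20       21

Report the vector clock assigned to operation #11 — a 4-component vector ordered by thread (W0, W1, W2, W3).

#1 (invocation 1): nothing precedes it; W1's component alone gives (0, 1, 0, 0)
invoked at 4, #3 merges VC(#1)=(0, 1, 0, 0) and bumps W1's slot → (0, 2, 0, 0)
invoked at 3, #2 merges VC(#1)=(0, 1, 0, 0) and bumps W0's slot → (1, 1, 0, 0)
invoked at 6, #4 merges VC(#1)=(0, 1, 0, 0), VC(#3)=(0, 2, 0, 0) and bumps W1's slot → (0, 3, 0, 0)
invoked at 8, #5 merges VC(#1)=(0, 1, 0, 0), VC(#4)=(0, 3, 0, 0) and bumps W1's slot → (0, 4, 0, 0)
invoked at 11, #6 merges VC(#5)=(0, 4, 0, 0) and bumps W1's slot → (0, 5, 0, 0)
invoked at 14, #8 merges VC(#6)=(0, 5, 0, 0) and bumps W2's slot → (0, 5, 1, 0)
invoked at 13, #7 merges VC(#6)=(0, 5, 0, 0) and bumps W1's slot → (0, 6, 0, 0)
invoked at 16, #9 merges VC(#7)=(0, 6, 0, 0) and bumps W1's slot → (0, 7, 0, 0)
invoked at 20, #11 merges VC(#9)=(0, 7, 0, 0) and bumps W3's slot → (0, 7, 0, 1)
invoked at 18, #10 merges VC(#9)=(0, 7, 0, 0) and bumps W1's slot → (0, 8, 0, 0)
target: VC(#11) = (0, 7, 0, 1)

(0, 7, 0, 1)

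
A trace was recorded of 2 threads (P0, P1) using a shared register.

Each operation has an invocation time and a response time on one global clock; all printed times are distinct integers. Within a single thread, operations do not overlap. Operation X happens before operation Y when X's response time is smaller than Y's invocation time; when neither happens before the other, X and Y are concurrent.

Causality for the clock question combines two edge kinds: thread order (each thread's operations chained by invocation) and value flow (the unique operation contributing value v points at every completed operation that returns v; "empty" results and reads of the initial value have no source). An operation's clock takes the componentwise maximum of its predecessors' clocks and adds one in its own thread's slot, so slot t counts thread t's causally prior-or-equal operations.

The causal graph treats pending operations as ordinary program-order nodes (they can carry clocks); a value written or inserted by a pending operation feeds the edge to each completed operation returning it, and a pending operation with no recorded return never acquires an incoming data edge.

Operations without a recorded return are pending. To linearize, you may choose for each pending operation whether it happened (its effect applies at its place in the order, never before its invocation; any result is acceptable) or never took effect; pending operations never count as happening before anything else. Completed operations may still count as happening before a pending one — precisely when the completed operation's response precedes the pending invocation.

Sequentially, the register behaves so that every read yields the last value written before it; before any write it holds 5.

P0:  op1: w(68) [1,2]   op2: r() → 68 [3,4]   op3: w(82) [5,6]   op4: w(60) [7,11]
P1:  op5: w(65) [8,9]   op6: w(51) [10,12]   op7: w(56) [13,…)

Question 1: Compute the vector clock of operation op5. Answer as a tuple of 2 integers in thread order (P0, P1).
(0, 1)

VC(op5, invoked at 8): no causal predecessors; +1 on P1 → (0, 1)
VC(op1, invoked at 1): no causal predecessors; +1 on P0 → (1, 0)
op6, invoked 10, takes VC(op5)=(0, 1) under max, adds 1 for P1 → (0, 2)
op2, invoked 3, takes VC(op1)=(1, 0) under max, adds 1 for P0 → (2, 0)
op7, invoked 13, takes VC(op6)=(0, 2) under max, adds 1 for P1 → (0, 3)
op3, invoked 5, takes VC(op2)=(2, 0) under max, adds 1 for P0 → (3, 0)
op4, invoked 7, takes VC(op3)=(3, 0) under max, adds 1 for P0 → (4, 0)
target: VC(op5) = (0, 1)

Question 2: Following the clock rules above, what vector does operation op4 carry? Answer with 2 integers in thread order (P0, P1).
(4, 0)

root op op5, invoked 8: fresh clock plus P1's own tick → (0, 1)
root op op1, invoked 1: fresh clock plus P0's own tick → (1, 0)
VC(op6, invoked at 10): max of VC(op5)=(0, 1), then +1 on thread P1 → (0, 2)
VC(op2, invoked at 3): max of VC(op1)=(1, 0), then +1 on thread P0 → (2, 0)
VC(op7, invoked at 13): max of VC(op6)=(0, 2), then +1 on thread P1 → (0, 3)
VC(op3, invoked at 5): max of VC(op2)=(2, 0), then +1 on thread P0 → (3, 0)
VC(op4, invoked at 7): max of VC(op3)=(3, 0), then +1 on thread P0 → (4, 0)
target: VC(op4) = (4, 0)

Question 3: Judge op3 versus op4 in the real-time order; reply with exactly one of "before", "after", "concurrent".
before

op3 spans [5,6], op4 spans [7,11]
resp(op3)=6 < inv(op4)=7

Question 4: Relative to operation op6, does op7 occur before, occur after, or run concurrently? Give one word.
after

op7 spans [13,…), op6 spans [10,12]
resp(op6)=12 < inv(op7)=13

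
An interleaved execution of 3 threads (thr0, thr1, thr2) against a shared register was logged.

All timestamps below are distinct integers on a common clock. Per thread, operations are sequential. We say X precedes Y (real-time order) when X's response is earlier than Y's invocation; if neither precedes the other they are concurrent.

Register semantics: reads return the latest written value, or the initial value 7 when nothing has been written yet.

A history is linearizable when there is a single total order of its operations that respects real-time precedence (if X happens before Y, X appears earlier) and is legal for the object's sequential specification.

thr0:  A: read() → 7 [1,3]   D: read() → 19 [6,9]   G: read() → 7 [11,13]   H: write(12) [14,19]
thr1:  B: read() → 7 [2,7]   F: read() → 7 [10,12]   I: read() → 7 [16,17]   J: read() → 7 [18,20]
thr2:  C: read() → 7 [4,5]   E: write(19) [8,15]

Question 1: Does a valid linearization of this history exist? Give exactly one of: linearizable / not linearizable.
not linearizable

events 1..11 are fine; event 12 — the response of F at time 12 — makes the prefix non-linearizable
5 completed operations, 4 real-time-consistent orders — every register replay fails
no completion choice of the 2 pending operations (E, G) rescues it — every subset was tried
for example A, B, C, D, F (pending dropped) fails at step 4: D read() → 19 is not legal there
for example A, C, B, D, F (pending dropped) fails at step 4: D read() → 19 is not legal there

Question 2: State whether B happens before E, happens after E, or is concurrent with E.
before

B spans [2,7], E spans [8,15]
resp(B)=7 < inv(E)=8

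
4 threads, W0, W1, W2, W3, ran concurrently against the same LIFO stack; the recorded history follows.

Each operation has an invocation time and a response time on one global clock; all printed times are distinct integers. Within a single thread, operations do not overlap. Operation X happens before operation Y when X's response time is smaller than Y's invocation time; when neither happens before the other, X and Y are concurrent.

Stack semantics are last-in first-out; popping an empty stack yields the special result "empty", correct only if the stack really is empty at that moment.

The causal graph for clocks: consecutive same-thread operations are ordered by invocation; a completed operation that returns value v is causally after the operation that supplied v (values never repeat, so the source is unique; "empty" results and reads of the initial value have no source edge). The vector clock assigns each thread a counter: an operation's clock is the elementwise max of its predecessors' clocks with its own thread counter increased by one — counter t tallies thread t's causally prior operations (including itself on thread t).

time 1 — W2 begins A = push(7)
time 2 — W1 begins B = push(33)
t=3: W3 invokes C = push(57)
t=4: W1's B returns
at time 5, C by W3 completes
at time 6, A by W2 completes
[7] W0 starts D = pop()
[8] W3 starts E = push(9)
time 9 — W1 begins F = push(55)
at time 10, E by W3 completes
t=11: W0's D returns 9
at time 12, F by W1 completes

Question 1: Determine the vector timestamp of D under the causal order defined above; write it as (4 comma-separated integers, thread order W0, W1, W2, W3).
C, invoked 3, has no incoming edges; only W3's bump applies → (0, 0, 0, 1)
A, invoked 1, has no incoming edges; only W2's bump applies → (0, 0, 1, 0)
B, invoked 2, has no incoming edges; only W1's bump applies → (0, 1, 0, 0)
from VC(C)=(0, 0, 0, 1), E (invoked 8) maxes components and bumps W3 → (0, 0, 0, 2)
from VC(B)=(0, 1, 0, 0), F (invoked 9) maxes components and bumps W1 → (0, 2, 0, 0)
from VC(E)=(0, 0, 0, 2), D (invoked 7) maxes components and bumps W0 → (1, 0, 0, 2)
target: VC(D) = (1, 0, 0, 2)

(1, 0, 0, 2)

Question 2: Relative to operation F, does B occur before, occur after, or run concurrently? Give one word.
B spans [2,4], F spans [9,12]
resp(B)=4 < inv(F)=9

before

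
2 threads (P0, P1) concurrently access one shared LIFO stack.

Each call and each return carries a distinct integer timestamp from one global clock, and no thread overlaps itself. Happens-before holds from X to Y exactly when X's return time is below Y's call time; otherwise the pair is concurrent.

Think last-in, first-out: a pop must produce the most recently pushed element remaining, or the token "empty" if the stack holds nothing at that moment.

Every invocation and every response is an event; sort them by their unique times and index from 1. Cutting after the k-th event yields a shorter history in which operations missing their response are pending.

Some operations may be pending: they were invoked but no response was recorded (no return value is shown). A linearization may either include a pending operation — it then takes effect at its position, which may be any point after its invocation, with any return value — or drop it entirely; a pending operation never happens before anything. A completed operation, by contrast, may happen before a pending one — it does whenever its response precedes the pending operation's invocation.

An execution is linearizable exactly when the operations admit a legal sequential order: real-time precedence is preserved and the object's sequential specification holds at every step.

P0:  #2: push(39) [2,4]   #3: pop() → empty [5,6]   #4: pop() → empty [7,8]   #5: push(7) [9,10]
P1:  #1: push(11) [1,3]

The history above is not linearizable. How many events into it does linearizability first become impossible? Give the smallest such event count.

6

one valid order for events 1..5 is #1, #2:
after step 1 (#1 push(11)): stack <11>
after step 2 (#2 push(39)): stack <11,39>
once event 6 joins (#3's response, time 6), exhaustive search finds no witness
take #1, #2, #3: step 3 already fails, because #3 pop() → empty cannot occur there
take #2, #1, #3: step 3 already fails, because #3 pop() → empty cannot occur there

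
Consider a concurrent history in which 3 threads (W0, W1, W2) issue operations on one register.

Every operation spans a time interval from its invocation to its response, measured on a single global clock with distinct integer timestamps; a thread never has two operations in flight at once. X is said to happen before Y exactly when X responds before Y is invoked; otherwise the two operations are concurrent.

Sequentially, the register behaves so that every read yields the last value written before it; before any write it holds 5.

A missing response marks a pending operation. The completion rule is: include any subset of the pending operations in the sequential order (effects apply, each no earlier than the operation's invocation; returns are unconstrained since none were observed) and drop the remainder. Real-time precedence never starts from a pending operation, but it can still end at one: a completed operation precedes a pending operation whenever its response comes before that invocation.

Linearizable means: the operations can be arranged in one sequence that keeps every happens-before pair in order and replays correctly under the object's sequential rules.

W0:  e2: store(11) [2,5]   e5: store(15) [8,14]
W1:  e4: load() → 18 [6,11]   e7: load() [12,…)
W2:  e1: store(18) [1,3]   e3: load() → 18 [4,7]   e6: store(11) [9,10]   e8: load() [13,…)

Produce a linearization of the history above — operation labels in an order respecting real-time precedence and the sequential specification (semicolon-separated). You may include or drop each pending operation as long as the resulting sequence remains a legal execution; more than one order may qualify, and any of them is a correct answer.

step 1: e2 store(11) — value 11
step 2: e1 store(18) — value 18
step 3: e3 load() → 18 — value 18
step 4: e4 load() → 18 — value 18
step 5: e5 store(15) — value 15
step 6: e6 store(11) — value 11

e2; e1; e3; e4; e5; e6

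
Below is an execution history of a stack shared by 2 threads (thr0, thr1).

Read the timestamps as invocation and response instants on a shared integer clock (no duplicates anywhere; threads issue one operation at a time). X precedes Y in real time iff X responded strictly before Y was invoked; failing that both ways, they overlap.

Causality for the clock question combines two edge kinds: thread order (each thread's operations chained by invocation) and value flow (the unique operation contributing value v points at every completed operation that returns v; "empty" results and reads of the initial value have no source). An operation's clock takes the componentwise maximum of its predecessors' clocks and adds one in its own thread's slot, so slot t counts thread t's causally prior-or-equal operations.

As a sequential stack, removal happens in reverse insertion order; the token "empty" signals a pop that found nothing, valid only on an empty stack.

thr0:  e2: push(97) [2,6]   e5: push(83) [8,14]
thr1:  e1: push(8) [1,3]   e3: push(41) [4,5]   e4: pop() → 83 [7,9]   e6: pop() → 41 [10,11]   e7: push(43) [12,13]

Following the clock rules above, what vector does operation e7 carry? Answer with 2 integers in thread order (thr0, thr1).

root op e1, invoked 1: fresh clock plus thr1's own tick → (0, 1)
root op e2, invoked 2: fresh clock plus thr0's own tick → (1, 0)
e3, invoked 4, takes VC(e1)=(0, 1) under max, adds 1 for thr1 → (0, 2)
e5, invoked 8, takes VC(e2)=(1, 0) under max, adds 1 for thr0 → (2, 0)
e4, invoked 7, takes VC(e3)=(0, 2), VC(e5)=(2, 0) under max, adds 1 for thr1 → (2, 3)
e6, invoked 10, takes VC(e3)=(0, 2), VC(e4)=(2, 3) under max, adds 1 for thr1 → (2, 4)
e7, invoked 12, takes VC(e6)=(2, 4) under max, adds 1 for thr1 → (2, 5)
target: VC(e7) = (2, 5)

(2, 5)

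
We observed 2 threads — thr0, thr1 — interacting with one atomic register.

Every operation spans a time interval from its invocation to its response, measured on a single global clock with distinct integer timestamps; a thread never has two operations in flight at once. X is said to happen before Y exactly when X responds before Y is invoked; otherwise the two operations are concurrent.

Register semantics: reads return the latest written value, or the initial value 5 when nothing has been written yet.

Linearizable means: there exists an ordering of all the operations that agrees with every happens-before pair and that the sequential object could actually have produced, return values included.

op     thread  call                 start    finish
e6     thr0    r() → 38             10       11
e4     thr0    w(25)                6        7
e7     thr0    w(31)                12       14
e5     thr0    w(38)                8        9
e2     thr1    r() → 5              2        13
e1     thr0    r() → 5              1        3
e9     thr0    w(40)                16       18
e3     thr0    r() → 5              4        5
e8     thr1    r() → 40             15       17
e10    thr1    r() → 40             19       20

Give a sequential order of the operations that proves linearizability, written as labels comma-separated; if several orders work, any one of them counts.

after step 1 (e1 r() → 5): value 5
after step 2 (e2 r() → 5): value 5
after step 3 (e3 r() → 5): value 5
after step 4 (e4 w(25)): value 25
after step 5 (e5 w(38)): value 38
after step 6 (e6 r() → 38): value 38
after step 7 (e7 w(31)): value 31
after step 8 (e9 w(40)): value 40
after step 9 (e8 r() → 40): value 40
after step 10 (e10 r() → 40): value 40

e1, e2, e3, e4, e5, e6, e7, e9, e8, e10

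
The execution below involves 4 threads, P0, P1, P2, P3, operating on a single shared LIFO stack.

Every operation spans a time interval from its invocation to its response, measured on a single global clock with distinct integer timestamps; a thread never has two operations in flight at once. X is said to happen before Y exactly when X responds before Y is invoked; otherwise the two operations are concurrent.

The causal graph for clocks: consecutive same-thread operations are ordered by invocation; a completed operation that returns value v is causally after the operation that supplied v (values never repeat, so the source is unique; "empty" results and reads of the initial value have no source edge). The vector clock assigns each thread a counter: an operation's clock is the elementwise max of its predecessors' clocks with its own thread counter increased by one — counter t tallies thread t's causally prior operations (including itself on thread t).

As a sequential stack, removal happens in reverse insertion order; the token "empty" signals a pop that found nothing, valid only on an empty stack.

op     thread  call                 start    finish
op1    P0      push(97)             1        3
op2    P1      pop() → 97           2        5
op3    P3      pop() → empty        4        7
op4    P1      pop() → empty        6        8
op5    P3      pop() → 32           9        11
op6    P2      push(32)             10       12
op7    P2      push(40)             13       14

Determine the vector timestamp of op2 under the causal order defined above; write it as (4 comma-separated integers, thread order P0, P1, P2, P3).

op3 (invocation 4): nothing precedes it; P3's component alone gives (0, 0, 0, 1)
op6 (invocation 10): nothing precedes it; P2's component alone gives (0, 0, 1, 0)
op1 (invocation 1): nothing precedes it; P0's component alone gives (1, 0, 0, 0)
op7, invoked 13, takes VC(op6)=(0, 0, 1, 0) under max, adds 1 for P2 → (0, 0, 2, 0)
op2, invoked 2, takes VC(op1)=(1, 0, 0, 0) under max, adds 1 for P1 → (1, 1, 0, 0)
op5, invoked 9, takes VC(op3)=(0, 0, 0, 1), VC(op6)=(0, 0, 1, 0) under max, adds 1 for P3 → (0, 0, 1, 2)
op4, invoked 6, takes VC(op2)=(1, 1, 0, 0) under max, adds 1 for P1 → (1, 2, 0, 0)
target: VC(op2) = (1, 1, 0, 0)

(1, 1, 0, 0)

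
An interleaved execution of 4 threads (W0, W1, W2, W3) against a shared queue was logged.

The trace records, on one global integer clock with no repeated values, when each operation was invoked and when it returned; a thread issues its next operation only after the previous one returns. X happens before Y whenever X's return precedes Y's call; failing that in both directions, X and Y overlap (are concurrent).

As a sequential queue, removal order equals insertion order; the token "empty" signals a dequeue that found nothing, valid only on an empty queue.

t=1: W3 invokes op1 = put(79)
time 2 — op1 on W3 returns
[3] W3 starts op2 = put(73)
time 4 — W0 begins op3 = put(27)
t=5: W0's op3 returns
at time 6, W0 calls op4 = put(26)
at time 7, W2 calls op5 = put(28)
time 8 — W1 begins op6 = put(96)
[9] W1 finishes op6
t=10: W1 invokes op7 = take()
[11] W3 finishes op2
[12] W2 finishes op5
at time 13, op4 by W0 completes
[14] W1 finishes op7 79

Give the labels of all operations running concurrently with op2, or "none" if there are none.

op2 spans [3,11]: anything still running between times 3 and 11 counts as concurrent
op1 [1,2]: before
op3 [4,5]: concurrent
op4 [6,13]: concurrent
op5 [7,12]: concurrent
op6 [8,9]: concurrent
op7 [10,14]: concurrent

op3, op4, op5, op6, op7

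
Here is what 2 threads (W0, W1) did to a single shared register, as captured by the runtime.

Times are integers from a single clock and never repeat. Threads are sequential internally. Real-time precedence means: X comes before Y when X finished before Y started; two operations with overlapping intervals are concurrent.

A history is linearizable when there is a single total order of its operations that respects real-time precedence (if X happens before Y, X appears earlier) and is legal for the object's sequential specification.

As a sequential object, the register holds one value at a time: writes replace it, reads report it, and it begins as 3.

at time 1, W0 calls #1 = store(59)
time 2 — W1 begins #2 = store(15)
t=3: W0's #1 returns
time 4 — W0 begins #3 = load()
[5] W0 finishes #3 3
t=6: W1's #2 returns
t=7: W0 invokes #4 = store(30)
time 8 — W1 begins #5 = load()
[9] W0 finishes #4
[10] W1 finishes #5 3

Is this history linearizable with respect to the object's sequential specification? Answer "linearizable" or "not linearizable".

not linearizable

cut after 4 events: linearizable; cut after 5 events (#3 responds, time 5): not linearizable
one real-time candidate order over the 2 completed operations — the register replay rejects it
completion choices over the 1 pending operation (#2) were checked; none helps
sample order #1, #3 (pending dropped) stalls at step 2 — #3 load() → 3 has no legal effect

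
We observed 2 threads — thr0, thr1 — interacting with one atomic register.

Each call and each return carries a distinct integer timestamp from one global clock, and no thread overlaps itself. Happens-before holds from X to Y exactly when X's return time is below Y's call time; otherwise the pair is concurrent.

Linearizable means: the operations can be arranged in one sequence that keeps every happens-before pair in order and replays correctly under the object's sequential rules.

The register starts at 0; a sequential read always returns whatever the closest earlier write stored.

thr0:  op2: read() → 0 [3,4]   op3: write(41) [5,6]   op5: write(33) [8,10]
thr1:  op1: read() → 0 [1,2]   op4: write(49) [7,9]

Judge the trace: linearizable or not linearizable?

a witness: op1, op2, op3, op4, op5
after step 1 (op1 read() → 0): value 0
after step 2 (op2 read() → 0): value 0
after step 3 (op3 write(41)): value 41
after step 4 (op4 write(49)): value 49
after step 5 (op5 write(33)): value 33

linearizable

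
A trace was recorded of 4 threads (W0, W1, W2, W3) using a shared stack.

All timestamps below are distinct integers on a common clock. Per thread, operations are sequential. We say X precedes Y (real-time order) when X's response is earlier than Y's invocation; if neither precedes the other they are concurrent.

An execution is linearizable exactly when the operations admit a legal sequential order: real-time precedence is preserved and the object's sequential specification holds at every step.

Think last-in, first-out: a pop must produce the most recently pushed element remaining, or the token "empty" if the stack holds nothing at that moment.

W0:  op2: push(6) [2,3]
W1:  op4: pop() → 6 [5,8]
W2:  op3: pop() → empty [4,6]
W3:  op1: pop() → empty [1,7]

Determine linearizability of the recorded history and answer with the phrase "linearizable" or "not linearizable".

linearizable

witness order: op1, op2, op4, op3
step 1: op1 pop() → empty — stack <>
step 2: op2 push(6) — stack <6>
step 3: op4 pop() → 6 — stack <>
step 4: op3 pop() → empty — stack <>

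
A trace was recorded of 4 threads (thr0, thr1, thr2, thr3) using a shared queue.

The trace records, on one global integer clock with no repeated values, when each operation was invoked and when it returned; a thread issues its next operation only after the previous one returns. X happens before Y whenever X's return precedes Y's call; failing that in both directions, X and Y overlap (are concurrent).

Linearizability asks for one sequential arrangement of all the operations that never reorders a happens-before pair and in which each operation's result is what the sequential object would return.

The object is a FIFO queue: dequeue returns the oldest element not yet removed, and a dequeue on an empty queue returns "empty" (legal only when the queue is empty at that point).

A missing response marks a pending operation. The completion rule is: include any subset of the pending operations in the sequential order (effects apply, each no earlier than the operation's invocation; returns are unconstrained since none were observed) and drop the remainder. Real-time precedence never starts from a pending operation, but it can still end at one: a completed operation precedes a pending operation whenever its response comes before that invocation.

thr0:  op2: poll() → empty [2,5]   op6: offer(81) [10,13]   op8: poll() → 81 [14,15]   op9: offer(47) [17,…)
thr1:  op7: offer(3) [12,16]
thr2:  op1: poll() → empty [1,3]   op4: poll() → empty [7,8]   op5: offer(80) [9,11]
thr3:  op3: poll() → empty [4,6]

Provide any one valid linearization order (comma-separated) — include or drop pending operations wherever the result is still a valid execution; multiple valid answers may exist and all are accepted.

after step 1 (op1 poll() → empty): queue <>
after step 2 (op2 poll() → empty): queue <>
after step 3 (op3 poll() → empty): queue <>
after step 4 (op4 poll() → empty): queue <>
after step 5 (op6 offer(81)): queue <81>
after step 6 (op5 offer(80)): queue <81,80>
after step 7 (op7 offer(3)): queue <81,80,3>
after step 8 (op8 poll() → 81): queue <80,3>

op1, op2, op3, op4, op6, op5, op7, op8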